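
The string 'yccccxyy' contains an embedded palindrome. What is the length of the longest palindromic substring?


Scanning 'yccccxyy' for palindromic substrings.
Substring at positions 1-4: 'cccc'.
Check: reverse('cccc') = 'cccc' -> palindrome confirmed.
Neighbouring characters ('y' / 'x') break symmetry, so it cannot extend further.
No longer palindromic substring exists; longest length = 4

4


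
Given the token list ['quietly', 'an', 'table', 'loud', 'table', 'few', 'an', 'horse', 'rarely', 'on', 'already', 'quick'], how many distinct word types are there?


Listing all tokens and tracking unique types:
  Token 1: 'quietly' -> NEW (unique so far: 1)
  Token 2: 'an' -> NEW (unique so far: 2)
  Token 3: 'table' -> NEW (unique so far: 3)
  Token 4: 'loud' -> NEW (unique so far: 4)
  Token 5: 'table' -> duplicate (unique so far: 4)
  Token 6: 'few' -> NEW (unique so far: 5)
  Token 7: 'an' -> duplicate (unique so far: 5)
  Token 8: 'horse' -> NEW (unique so far: 6)
  Token 9: 'rarely' -> NEW (unique so far: 7)
  Token 10: 'on' -> NEW (unique so far: 8)
  Token 11: 'already' -> NEW (unique so far: 9)
  Token 12: 'quick' -> NEW (unique so far: 10)
Unique types: ('already', 'an', 'few', 'horse', 'loud', 'on', 'quick', 'quietly', 'rarely', 'table')
Vocabulary size: 10

10


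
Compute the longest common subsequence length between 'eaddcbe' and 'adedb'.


DP table for LCS of 'eaddcbe' and 'adedb':
       a  d  e  d  b
    0  0  0  0  0  0
  e 0  0  0  1  1  1
  a 0  1  1  1  1  1
  d 0  1  2  2  2  2
  d 0  1  2  2  3  3
  c 0  1  2  2  3  3
  b 0  1  2  2  3  4
  e 0  1  2  3  3  4
LCS: 'addb'
LCS length = 4

4


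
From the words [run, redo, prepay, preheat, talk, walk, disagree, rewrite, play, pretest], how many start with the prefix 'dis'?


Checking each word for prefix 'dis':
  'run' -> no (count: 0)
  'redo' -> no (count: 0)
  'prepay' -> no (count: 0)
  'preheat' -> no (count: 0)
  'talk' -> no (count: 0)
  'walk' -> no (count: 0)
  'disagree' -> YES, starts with 'dis' (count: 1)
  'rewrite' -> no (count: 1)
  'play' -> no (count: 1)
  'pretest' -> no (count: 1)
Total with prefix 'dis': 1

1


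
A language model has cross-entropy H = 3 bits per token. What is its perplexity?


Perplexity formula: PP = 2^H
H = 3
PP = 2^3
Steps: 2^1 = 2, 2^2 = 4, 2^3 = 8
PP = 8

8


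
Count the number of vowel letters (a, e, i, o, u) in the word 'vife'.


Scanning each character of 'vife':
  Position 1: 'v' -> consonant (running count: 0)
  Position 2: 'i' -> vowel (running count: 1)
  Position 3: 'f' -> consonant (running count: 1)
  Position 4: 'e' -> vowel (running count: 2)
Total vowels: 2

2


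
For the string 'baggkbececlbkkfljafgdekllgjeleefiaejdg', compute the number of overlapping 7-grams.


String 'baggkbececlbkkfljafgdekllgjeleefiaejdg' has length L = 38.
Number of overlapping n-grams = L - n + 1
Substituting: 38 - 7 + 1 = 32

32


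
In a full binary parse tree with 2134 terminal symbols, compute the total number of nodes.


Leaf nodes (terminals): 2134
Internal nodes = n - 1 = 2134 - 1 = 2133
Total = leaves + internal = 2134 + 2133 = 4267

4267


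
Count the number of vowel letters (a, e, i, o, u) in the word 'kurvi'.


Scanning each character of 'kurvi':
  Position 1: 'k' -> consonant (running count: 0)
  Position 2: 'u' -> vowel (running count: 1)
  Position 3: 'r' -> consonant (running count: 1)
  Position 4: 'v' -> consonant (running count: 1)
  Position 5: 'i' -> vowel (running count: 2)
Total vowels: 2

2


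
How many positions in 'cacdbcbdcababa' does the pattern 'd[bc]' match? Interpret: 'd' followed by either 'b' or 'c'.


Pattern: d[bc] means 'd' followed by either 'b' or 'c'.
Scanning 'cacdbcbdcababa' position-by-position:
  Pos 0: window 'ca' -> no
  Pos 1: window 'ac' -> no
  Pos 2: window 'cd' -> no
  Pos 3: window 'db' -> MATCH
  Pos 4: window 'bc' -> no
  Pos 5: window 'cb' -> no
  Pos 6: window 'bd' -> no
  Pos 7: window 'dc' -> MATCH
  Pos 8: window 'ca' -> no
  Pos 9: window 'ab' -> no
  Pos 10: window 'ba' -> no
  Pos 11: window 'ab' -> no
  Pos 12: window 'ba' -> no
  Pos 13: window 'a' -> no
Total matches: 2

2


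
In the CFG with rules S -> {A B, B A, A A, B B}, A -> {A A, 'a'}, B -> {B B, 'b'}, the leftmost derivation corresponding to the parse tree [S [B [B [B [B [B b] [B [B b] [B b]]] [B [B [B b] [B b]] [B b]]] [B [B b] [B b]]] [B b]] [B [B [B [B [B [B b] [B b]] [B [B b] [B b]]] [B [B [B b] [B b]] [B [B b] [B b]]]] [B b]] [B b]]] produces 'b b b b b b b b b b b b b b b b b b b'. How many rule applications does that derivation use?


Every bracketed nonterminal node [X ...] in the tree is produced by exactly one rule application.
Reading the tree off as a leftmost derivation:
  Step 1: S  =>  B B   (applied S -> B B)
  Step 2: B B  =>  B B B   (applied B -> B B)
  Step 3: B B B  =>  B B B B   (applied B -> B B)
  Step 4: B B B B  =>  B B B B B   (applied B -> B B)
  Step 5: B B B B B  =>  B B B B B B   (applied B -> B B)
  Step 6: B B B B B B  =>  b B B B B B   (applied B -> b)
  Step 7: b B B B B B  =>  b B B B B B B   (applied B -> B B)
  Step 8: b B B B B B B  =>  b b B B B B B   (applied B -> b)
  Step 9: b b B B B B B  =>  b b b B B B B   (applied B -> b)
  Step 10: b b b B B B B  =>  b b b B B B B B   (applied B -> B B)
  Step 11: b b b B B B B B  =>  b b b B B B B B B   (applied B -> B B)
  Step 12: b b b B B B B B B  =>  b b b b B B B B B   (applied B -> b)
  Step 13: b b b b B B B B B  =>  b b b b b B B B B   (applied B -> b)
  Step 14: b b b b b B B B B  =>  b b b b b b B B B   (applied B -> b)
  Step 15: b b b b b b B B B  =>  b b b b b b B B B B   (applied B -> B B)
  Step 16: b b b b b b B B B B  =>  b b b b b b b B B B   (applied B -> b)
  Step 17: b b b b b b b B B B  =>  b b b b b b b b B B   (applied B -> b)
  Step 18: b b b b b b b b B B  =>  b b b b b b b b b B   (applied B -> b)
  Step 19: b b b b b b b b b B  =>  b b b b b b b b b B B   (applied B -> B B)
  Step 20: b b b b b b b b b B B  =>  b b b b b b b b b B B B   (applied B -> B B)
  Step 21: b b b b b b b b b B B B  =>  b b b b b b b b b B B B B   (applied B -> B B)
  Step 22: b b b b b b b b b B B B B  =>  b b b b b b b b b B B B B B   (applied B -> B B)
  Step 23: b b b b b b b b b B B B B B  =>  b b b b b b b b b B B B B B B   (applied B -> B B)
  Step 24: b b b b b b b b b B B B B B B  =>  b b b b b b b b b b B B B B B   (applied B -> b)
  Step 25: b b b b b b b b b b B B B B B  =>  b b b b b b b b b b b B B B B   (applied B -> b)
  Step 26: b b b b b b b b b b b B B B B  =>  b b b b b b b b b b b B B B B B   (applied B -> B B)
  Step 27: b b b b b b b b b b b B B B B B  =>  b b b b b b b b b b b b B B B B   (applied B -> b)
  Step 28: b b b b b b b b b b b b B B B B  =>  b b b b b b b b b b b b b B B B   (applied B -> b)
  Step 29: b b b b b b b b b b b b b B B B  =>  b b b b b b b b b b b b b B B B B   (applied B -> B B)
  Step 30: b b b b b b b b b b b b b B B B B  =>  b b b b b b b b b b b b b B B B B B   (applied B -> B B)
  Step 31: b b b b b b b b b b b b b B B B B B  =>  b b b b b b b b b b b b b b B B B B   (applied B -> b)
  Step 32: b b b b b b b b b b b b b b B B B B  =>  b b b b b b b b b b b b b b b B B B   (applied B -> b)
  Step 33: b b b b b b b b b b b b b b b B B B  =>  b b b b b b b b b b b b b b b B B B B   (applied B -> B B)
  Step 34: b b b b b b b b b b b b b b b B B B B  =>  b b b b b b b b b b b b b b b b B B B   (applied B -> b)
  Step 35: b b b b b b b b b b b b b b b b B B B  =>  b b b b b b b b b b b b b b b b b B B   (applied B -> b)
  Step 36: b b b b b b b b b b b b b b b b b B B  =>  b b b b b b b b b b b b b b b b b b B   (applied B -> b)
  Step 37: b b b b b b b b b b b b b b b b b b B  =>  b b b b b b b b b b b b b b b b b b b   (applied B -> b)
Final yield: b b b b b b b b b b b b b b b b b b b
Total rewrite steps: 37

37


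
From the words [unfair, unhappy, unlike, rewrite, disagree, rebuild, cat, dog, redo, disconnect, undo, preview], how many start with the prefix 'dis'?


Checking each word for prefix 'dis':
  'unfair' -> no (count: 0)
  'unhappy' -> no (count: 0)
  'unlike' -> no (count: 0)
  'rewrite' -> no (count: 0)
  'disagree' -> YES, starts with 'dis' (count: 1)
  'rebuild' -> no (count: 1)
  'cat' -> no (count: 1)
  'dog' -> no (count: 1)
  'redo' -> no (count: 1)
  'disconnect' -> YES, starts with 'dis' (count: 2)
  'undo' -> no (count: 2)
  'preview' -> no (count: 2)
Total with prefix 'dis': 2

2


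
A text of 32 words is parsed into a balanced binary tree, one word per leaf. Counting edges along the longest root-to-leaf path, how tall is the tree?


In a balanced binary tree with n leaves the deepest leaf is ceil(log2(n)) edges below the root.
log2(32) = 5.0000
ceil(5.0000) = 5
height (edges) = 5

5


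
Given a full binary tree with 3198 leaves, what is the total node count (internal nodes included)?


Leaf nodes (terminals): 3198
Internal nodes = n - 1 = 3198 - 1 = 3197
Total = leaves + internal = 3198 + 3197 = 6395

6395


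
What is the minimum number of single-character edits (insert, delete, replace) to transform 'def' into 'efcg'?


Building DP table for s1='def' (len 3) and s2='efcg' (len 4):
       e  f  c  g
    0  1  2  3  4
  d 1  1  2  3  4
  e 2  1  2  3  4
  f 3  2  1  2  3
Edit distance = dp[3][4] = 3

3


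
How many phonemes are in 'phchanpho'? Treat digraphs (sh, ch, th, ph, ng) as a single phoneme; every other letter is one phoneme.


Parsing 'phchanpho' greedily, digraphs first:
  'ph' -> digraph (1 consonant phoneme) (phonemes so far: 1)
  'ch' -> digraph (1 consonant phoneme) (phonemes so far: 2)
  'a' -> vowel phoneme (phonemes so far: 3)
  'n' -> consonant phoneme (phonemes so far: 4)
  'ph' -> digraph (1 consonant phoneme) (phonemes so far: 5)
  'o' -> vowel phoneme (phonemes so far: 6)
Total phonemes: 6

6


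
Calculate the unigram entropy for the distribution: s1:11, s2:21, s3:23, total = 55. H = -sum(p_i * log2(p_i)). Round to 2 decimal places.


Computing entropy H = -sum(p_i * log2(p_i)):
  s1: p = 11/55 = 0.2000, -p*log2(p) = 0.4644
  s2: p = 21/55 = 0.3818, -p*log2(p) = 0.5304
  s3: p = 23/55 = 0.4182, -p*log2(p) = 0.5260
H = sum of terms = 1.5208
Rounded to 2 decimals: 1.52

1.52


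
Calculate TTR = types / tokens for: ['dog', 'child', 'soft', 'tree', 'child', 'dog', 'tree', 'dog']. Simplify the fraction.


Tokens: 8
Unique types: ('child', 'dog', 'soft', 'tree') = 4
TTR = 4/8
Simplify: divide both by 4 -> 1/2
TTR = 1/2

1/2


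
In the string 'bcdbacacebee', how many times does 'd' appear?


Scanning 'bcdbacacebee' for 'd':
  Position 2: 'd' -> MATCH (count: 1)
Total occurrences of 'd': 1

1


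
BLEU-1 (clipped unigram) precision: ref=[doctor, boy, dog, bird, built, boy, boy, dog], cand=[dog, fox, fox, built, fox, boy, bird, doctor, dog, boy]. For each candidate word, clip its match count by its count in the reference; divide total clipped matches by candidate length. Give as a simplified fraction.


Reference word counts: {'bird': 1, 'boy': 3, 'built': 1, 'doctor': 1, 'dog': 2}
Checking each candidate word (with clipping):
  'dog' -> in reference (ref count 2, used 1/2) -> match (matches: 1)
  'fox' -> not in reference -> no match (matches: 1)
  'fox' -> not in reference -> no match (matches: 1)
  'built' -> in reference (ref count 1, used 1/1) -> match (matches: 2)
  'fox' -> not in reference -> no match (matches: 2)
  'boy' -> in reference (ref count 3, used 1/3) -> match (matches: 3)
  'bird' -> in reference (ref count 1, used 1/1) -> match (matches: 4)
  'doctor' -> in reference (ref count 1, used 1/1) -> match (matches: 5)
  'dog' -> in reference (ref count 2, used 2/2) -> match (matches: 6)
  'boy' -> in reference (ref count 3, used 2/3) -> match (matches: 7)
Clipped matches: 7, Candidate length: 10
Precision = 7/10

7/10


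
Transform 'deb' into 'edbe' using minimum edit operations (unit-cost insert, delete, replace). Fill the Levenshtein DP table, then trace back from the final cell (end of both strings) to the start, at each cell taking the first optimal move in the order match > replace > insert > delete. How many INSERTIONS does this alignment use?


Edit distance = 3. Backtracking from cell (3, 4) with preference match > replace > insert > delete,
then listing the resulting alignment 'deb' -> 'edbe' left to right:
  Step 1: insert 'e' [insertion #1]
  Step 2: keep 'd'
  Step 3: replace e->b
  Step 4: replace b->e
Total insertions: 1

1


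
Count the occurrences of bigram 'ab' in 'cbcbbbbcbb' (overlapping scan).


Scanning 'cbcbbbbcbb' for bigram 'ab':
  Position 0: 'cb' -> no
  Position 1: 'bc' -> no
  Position 2: 'cb' -> no
  Position 3: 'bb' -> no
  Position 4: 'bb' -> no
  Position 5: 'bb' -> no
  Position 6: 'bc' -> no
  Position 7: 'cb' -> no
  Position 8: 'bb' -> no
Total matches: 0

0


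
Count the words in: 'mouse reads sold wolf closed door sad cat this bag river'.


Counting words by splitting on spaces:
  Word 1: 'mouse'
  Word 2: 'reads'
  Word 3: 'sold'
  Word 4: 'wolf'
  Word 5: 'closed'
  Word 6: 'door'
  Word 7: 'sad'
  Word 8: 'cat'
  Word 9: 'this'
  Word 10: 'bag'
  Word 11: 'river'
Total words: 11

11


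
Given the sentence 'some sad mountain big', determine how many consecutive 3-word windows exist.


Word trigrams from [4] words:
  Trigram 1: (some sad mountain)
  Trigram 2: (sad mountain big)
Total word trigrams: 4 - 2 = 2

2


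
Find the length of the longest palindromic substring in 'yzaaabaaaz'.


Scanning 'yzaaabaaaz' for palindromic substrings.
Substring at positions 1-9: 'zaaabaaaz'.
Check: reverse('zaaabaaaz') = 'zaaabaaaz' -> palindrome confirmed.
Neighbouring characters ('y' / '-') break symmetry, so it cannot extend further.
No longer palindromic substring exists; longest length = 9

9


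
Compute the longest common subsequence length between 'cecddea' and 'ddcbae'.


DP table for LCS of 'cecddea' and 'ddcbae':
       d  d  c  b  a  e
    0  0  0  0  0  0  0
  c 0  0  0  1  1  1  1
  e 0  0  0  1  1  1  2
  c 0  0  0  1  1  1  2
  d 0  1  1  1  1  1  2
  d 0  1  2  2  2  2  2
  e 0  1  2  2  2  2  3
  a 0  1  2  2  2  3  3
LCS: 'dde'
LCS length = 3

3


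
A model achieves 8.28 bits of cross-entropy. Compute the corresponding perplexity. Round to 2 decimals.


Perplexity formula: PP = 2^H
H = 8.28
PP = 2^8.28
Decompose: 2^8.28 = 2^8 * 2^0.28
2^8 = 256, 2^0.28 ~ 1.2141949
PP ~ 256 * 1.2141949 = 310.8338944
Rounded to 2 decimals: 310.83

310.83


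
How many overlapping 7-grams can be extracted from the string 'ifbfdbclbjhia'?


String 'ifbfdbclbjhia' has length L = 13.
Number of overlapping n-grams = L - n + 1
Substituting: 13 - 7 + 1 = 7

7


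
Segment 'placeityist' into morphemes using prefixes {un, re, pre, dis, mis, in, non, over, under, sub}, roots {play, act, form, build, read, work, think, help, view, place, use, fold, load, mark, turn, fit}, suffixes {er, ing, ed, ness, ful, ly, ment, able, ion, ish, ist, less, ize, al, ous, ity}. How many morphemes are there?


Segmenting 'placeityist' against the inventory:
  'place' -> root (morpheme 1)
  'ity' -> suffix (morpheme 2)
  'ist' -> suffix (morpheme 3)
Total morphemes: 3

3


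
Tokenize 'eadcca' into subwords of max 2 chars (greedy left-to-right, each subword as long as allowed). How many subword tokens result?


'eadcca' has 6 characters.
Chunking with max size 2:
  Chunk 1: 'ea' (positions 0-1)
  Chunk 2: 'dc' (positions 2-3)
  Chunk 3: 'ca' (positions 4-5)
Total chunks: ceil(6 / 2) = 3

3


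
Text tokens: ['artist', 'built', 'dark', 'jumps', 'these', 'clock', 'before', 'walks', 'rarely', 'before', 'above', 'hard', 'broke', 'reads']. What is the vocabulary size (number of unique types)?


Listing all tokens and tracking unique types:
  Token 1: 'artist' -> NEW (unique so far: 1)
  Token 2: 'built' -> NEW (unique so far: 2)
  Token 3: 'dark' -> NEW (unique so far: 3)
  Token 4: 'jumps' -> NEW (unique so far: 4)
  Token 5: 'these' -> NEW (unique so far: 5)
  Token 6: 'clock' -> NEW (unique so far: 6)
  Token 7: 'before' -> NEW (unique so far: 7)
  Token 8: 'walks' -> NEW (unique so far: 8)
  Token 9: 'rarely' -> NEW (unique so far: 9)
  Token 10: 'before' -> duplicate (unique so far: 9)
  Token 11: 'above' -> NEW (unique so far: 10)
  Token 12: 'hard' -> NEW (unique so far: 11)
  Token 13: 'broke' -> NEW (unique so far: 12)
  Token 14: 'reads' -> NEW (unique so far: 13)
Unique types: ('above', 'artist', 'before', 'broke', 'built', 'clock', 'dark', 'hard', 'jumps', 'rarely', 'reads', 'these', 'walks')
Vocabulary size: 13

13


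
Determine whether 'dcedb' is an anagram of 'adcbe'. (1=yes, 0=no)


Sort characters of 'dcedb': 'bcdde'
Sort characters of 'adcbe': 'abcde'
Sorted forms differ -> they are NOT anagrams
Result: 0

0


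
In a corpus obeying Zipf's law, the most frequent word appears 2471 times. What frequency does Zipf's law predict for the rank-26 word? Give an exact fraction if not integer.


Zipf's law: freq(rank) = f1 / rank
f1 = 2471, rank = 26
freq = 2471 / 26
GCD(2471, 26) = 1
Simplified: 2471/26

2471/26


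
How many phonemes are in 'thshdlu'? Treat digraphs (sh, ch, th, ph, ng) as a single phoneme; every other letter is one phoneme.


Parsing 'thshdlu' greedily, digraphs first:
  'th' -> digraph (1 consonant phoneme) (phonemes so far: 1)
  'sh' -> digraph (1 consonant phoneme) (phonemes so far: 2)
  'd' -> consonant phoneme (phonemes so far: 3)
  'l' -> consonant phoneme (phonemes so far: 4)
  'u' -> vowel phoneme (phonemes so far: 5)
Total phonemes: 5

5


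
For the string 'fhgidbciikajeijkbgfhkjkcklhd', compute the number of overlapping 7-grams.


String 'fhgidbciikajeijkbgfhkjkcklhd' has length L = 28.
Number of overlapping n-grams = L - n + 1
Substituting: 28 - 7 + 1 = 22

22


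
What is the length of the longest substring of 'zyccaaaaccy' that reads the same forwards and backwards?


Scanning 'zyccaaaaccy' for palindromic substrings.
Substring at positions 1-10: 'yccaaaaccy'.
Check: reverse('yccaaaaccy') = 'yccaaaaccy' -> palindrome confirmed.
Neighbouring characters ('z' / '-') break symmetry, so it cannot extend further.
No longer palindromic substring exists; longest length = 10

10


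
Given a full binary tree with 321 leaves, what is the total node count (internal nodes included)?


Leaf nodes (terminals): 321
Internal nodes = n - 1 = 321 - 1 = 320
Total = leaves + internal = 321 + 320 = 641

641


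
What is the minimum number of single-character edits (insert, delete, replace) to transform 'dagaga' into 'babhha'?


Building DP table for s1='dagaga' (len 6) and s2='babhha' (len 6):
       b  a  b  h  h  a
    0  1  2  3  4  5  6
  d 1  1  2  3  4  5  6
  a 2  2  1  2  3  4  5
  g 3  3  2  2  3  4  5
  a 4  4  3  3  3  4  4
  g 5  5  4  4  4  4  5
  a 6  6  5  5  5  5  4
Edit distance = dp[6][6] = 4

4


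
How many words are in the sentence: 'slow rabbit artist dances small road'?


Counting words by splitting on spaces:
  Word 1: 'slow'
  Word 2: 'rabbit'
  Word 3: 'artist'
  Word 4: 'dances'
  Word 5: 'small'
  Word 6: 'road'
Total words: 6

6


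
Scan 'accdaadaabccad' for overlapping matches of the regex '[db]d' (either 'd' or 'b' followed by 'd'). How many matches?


Pattern: [db]d means either 'd' or 'b' followed by 'd'.
Scanning 'accdaadaabccad' position-by-position:
  Pos 0: window 'ac' -> no
  Pos 1: window 'cc' -> no
  Pos 2: window 'cd' -> no
  Pos 3: window 'da' -> no
  Pos 4: window 'aa' -> no
  Pos 5: window 'ad' -> no
  Pos 6: window 'da' -> no
  Pos 7: window 'aa' -> no
  Pos 8: window 'ab' -> no
  Pos 9: window 'bc' -> no
  Pos 10: window 'cc' -> no
  Pos 11: window 'ca' -> no
  Pos 12: window 'ad' -> no
  Pos 13: window 'd' -> no
Total matches: 0

0


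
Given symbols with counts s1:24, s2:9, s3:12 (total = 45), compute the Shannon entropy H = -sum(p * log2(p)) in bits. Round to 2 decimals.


Computing entropy H = -sum(p_i * log2(p_i)):
  s1: p = 24/45 = 0.5333, -p*log2(p) = 0.4837
  s2: p = 9/45 = 0.2000, -p*log2(p) = 0.4644
  s3: p = 12/45 = 0.2667, -p*log2(p) = 0.5085
H = sum of terms = 1.4566
Rounded to 2 decimals: 1.46

1.46


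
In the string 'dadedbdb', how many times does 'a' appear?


Scanning 'dadedbdb' for 'a':
  Position 1: 'a' -> MATCH (count: 1)
Total occurrences of 'a': 1

1


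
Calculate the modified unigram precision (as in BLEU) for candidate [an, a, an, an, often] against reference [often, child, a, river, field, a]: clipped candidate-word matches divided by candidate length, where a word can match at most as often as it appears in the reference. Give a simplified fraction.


Reference word counts: {'a': 2, 'child': 1, 'field': 1, 'often': 1, 'river': 1}
Checking each candidate word (with clipping):
  'an' -> not in reference -> no match (matches: 0)
  'a' -> in reference (ref count 2, used 1/2) -> match (matches: 1)
  'an' -> not in reference -> no match (matches: 1)
  'an' -> not in reference -> no match (matches: 1)
  'often' -> in reference (ref count 1, used 1/1) -> match (matches: 2)
Clipped matches: 2, Candidate length: 5
Precision = 2/5

2/5


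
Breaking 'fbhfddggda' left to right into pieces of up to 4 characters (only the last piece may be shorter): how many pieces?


'fbhfddggda' has 10 characters.
Chunking with max size 4:
  Chunk 1: 'fbhf' (positions 0-3)
  Chunk 2: 'ddgg' (positions 4-7)
  Chunk 3: 'da' (positions 8-9)
Total chunks: ceil(10 / 4) = 3

3


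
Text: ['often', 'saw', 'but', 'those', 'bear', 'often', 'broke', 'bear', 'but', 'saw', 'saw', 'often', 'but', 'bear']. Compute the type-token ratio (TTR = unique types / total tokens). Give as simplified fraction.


Tokens: 14
Unique types: ('bear', 'broke', 'but', 'often', 'saw', 'those') = 6
TTR = 6/14
Simplify: divide both by 2 -> 3/7
TTR = 3/7

3/7


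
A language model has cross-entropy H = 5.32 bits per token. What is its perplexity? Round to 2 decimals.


Perplexity formula: PP = 2^H
H = 5.32
PP = 2^5.32
Decompose: 2^5.32 = 2^5 * 2^0.32
2^5 = 32, 2^0.32 ~ 1.2483305
PP ~ 32 * 1.2483305 = 39.9465760
Rounded to 2 decimals: 39.95

39.95


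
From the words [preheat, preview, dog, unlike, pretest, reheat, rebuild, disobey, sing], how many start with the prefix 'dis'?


Checking each word for prefix 'dis':
  'preheat' -> no (count: 0)
  'preview' -> no (count: 0)
  'dog' -> no (count: 0)
  'unlike' -> no (count: 0)
  'pretest' -> no (count: 0)
  'reheat' -> no (count: 0)
  'rebuild' -> no (count: 0)
  'disobey' -> YES, starts with 'dis' (count: 1)
  'sing' -> no (count: 1)
Total with prefix 'dis': 1

1


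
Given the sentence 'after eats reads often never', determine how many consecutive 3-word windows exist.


Word trigrams from [5] words:
  Trigram 1: (after eats reads)
  Trigram 2: (eats reads often)
  Trigram 3: (reads often never)
Total word trigrams: 5 - 2 = 3

3


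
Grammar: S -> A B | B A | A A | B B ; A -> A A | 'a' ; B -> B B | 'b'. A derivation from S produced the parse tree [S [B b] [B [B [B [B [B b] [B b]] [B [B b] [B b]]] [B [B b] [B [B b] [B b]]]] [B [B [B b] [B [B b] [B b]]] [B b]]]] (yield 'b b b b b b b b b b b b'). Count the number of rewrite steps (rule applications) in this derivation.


Every bracketed nonterminal node [X ...] in the tree is produced by exactly one rule application.
Reading the tree off as a leftmost derivation:
  Step 1: S  =>  B B   (applied S -> B B)
  Step 2: B B  =>  b B   (applied B -> b)
  Step 3: b B  =>  b B B   (applied B -> B B)
  Step 4: b B B  =>  b B B B   (applied B -> B B)
  Step 5: b B B B  =>  b B B B B   (applied B -> B B)
  Step 6: b B B B B  =>  b B B B B B   (applied B -> B B)
  Step 7: b B B B B B  =>  b b B B B B   (applied B -> b)
  Step 8: b b B B B B  =>  b b b B B B   (applied B -> b)
  Step 9: b b b B B B  =>  b b b B B B B   (applied B -> B B)
  Step 10: b b b B B B B  =>  b b b b B B B   (applied B -> b)
  Step 11: b b b b B B B  =>  b b b b b B B   (applied B -> b)
  Step 12: b b b b b B B  =>  b b b b b B B B   (applied B -> B B)
  Step 13: b b b b b B B B  =>  b b b b b b B B   (applied B -> b)
  Step 14: b b b b b b B B  =>  b b b b b b B B B   (applied B -> B B)
  Step 15: b b b b b b B B B  =>  b b b b b b b B B   (applied B -> b)
  Step 16: b b b b b b b B B  =>  b b b b b b b b B   (applied B -> b)
  Step 17: b b b b b b b b B  =>  b b b b b b b b B B   (applied B -> B B)
  Step 18: b b b b b b b b B B  =>  b b b b b b b b B B B   (applied B -> B B)
  Step 19: b b b b b b b b B B B  =>  b b b b b b b b b B B   (applied B -> b)
  Step 20: b b b b b b b b b B B  =>  b b b b b b b b b B B B   (applied B -> B B)
  Step 21: b b b b b b b b b B B B  =>  b b b b b b b b b b B B   (applied B -> b)
  Step 22: b b b b b b b b b b B B  =>  b b b b b b b b b b b B   (applied B -> b)
  Step 23: b b b b b b b b b b b B  =>  b b b b b b b b b b b b   (applied B -> b)
Final yield: b b b b b b b b b b b b
Total rewrite steps: 23

23


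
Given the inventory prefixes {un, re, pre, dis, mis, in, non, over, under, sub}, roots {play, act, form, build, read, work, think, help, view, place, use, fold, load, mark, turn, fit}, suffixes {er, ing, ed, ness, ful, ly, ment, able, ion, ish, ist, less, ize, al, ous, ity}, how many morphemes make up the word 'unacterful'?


Segmenting 'unacterful' against the inventory:
  'un' -> prefix (morpheme 1)
  'act' -> root (morpheme 2)
  'er' -> suffix (morpheme 3)
  'ful' -> suffix (morpheme 4)
Total morphemes: 4

4


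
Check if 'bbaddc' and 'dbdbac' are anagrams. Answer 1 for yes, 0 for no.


Sort characters of 'bbaddc': 'abbcdd'
Sort characters of 'dbdbac': 'abbcdd'
Sorted forms match -> they ARE anagrams
Result: 1

1


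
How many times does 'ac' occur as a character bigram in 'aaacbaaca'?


Scanning 'aaacbaaca' for bigram 'ac':
  Position 0: 'aa' -> no
  Position 1: 'aa' -> no
  Position 2: 'ac' -> MATCH
  Position 3: 'cb' -> no
  Position 4: 'ba' -> no
  Position 5: 'aa' -> no
  Position 6: 'ac' -> MATCH
  Position 7: 'ca' -> no
Total matches: 2

2


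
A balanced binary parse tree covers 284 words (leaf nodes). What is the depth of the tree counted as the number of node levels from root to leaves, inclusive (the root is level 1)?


In a balanced binary tree with n leaves the deepest leaf is ceil(log2(n)) edges below the root,
so counting node levels inclusive of root and leaves gives ceil(log2(n)) + 1 levels.
log2(284) = 8.1497
ceil(8.1497) = 9
levels = 9 + 1 = 10

10


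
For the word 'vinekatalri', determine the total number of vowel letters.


Scanning each character of 'vinekatalri':
  Position 1: 'v' -> consonant (running count: 0)
  Position 2: 'i' -> vowel (running count: 1)
  Position 3: 'n' -> consonant (running count: 1)
  Position 4: 'e' -> vowel (running count: 2)
  Position 5: 'k' -> consonant (running count: 2)
  Position 6: 'a' -> vowel (running count: 3)
  Position 7: 't' -> consonant (running count: 3)
  Position 8: 'a' -> vowel (running count: 4)
  Position 9: 'l' -> consonant (running count: 4)
  Position 10: 'r' -> consonant (running count: 4)
  Position 11: 'i' -> vowel (running count: 5)
Total vowels: 5

5


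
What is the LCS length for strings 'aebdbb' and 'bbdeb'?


DP table for LCS of 'aebdbb' and 'bbdeb':
       b  b  d  e  b
    0  0  0  0  0  0
  a 0  0  0  0  0  0
  e 0  0  0  0  1  1
  b 0  1  1  1  1  2
  d 0  1  1  2  2  2
  b 0  1  2  2  2  3
  b 0  1  2  2  2  3
LCS: 'bdb'
LCS length = 3

3


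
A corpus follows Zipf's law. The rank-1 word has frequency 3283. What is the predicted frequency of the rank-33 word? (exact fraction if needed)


Zipf's law: freq(rank) = f1 / rank
f1 = 3283, rank = 33
freq = 3283 / 33
GCD(3283, 33) = 1
Simplified: 3283/33

3283/33


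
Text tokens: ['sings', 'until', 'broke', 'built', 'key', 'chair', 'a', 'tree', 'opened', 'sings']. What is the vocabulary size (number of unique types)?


Listing all tokens and tracking unique types:
  Token 1: 'sings' -> NEW (unique so far: 1)
  Token 2: 'until' -> NEW (unique so far: 2)
  Token 3: 'broke' -> NEW (unique so far: 3)
  Token 4: 'built' -> NEW (unique so far: 4)
  Token 5: 'key' -> NEW (unique so far: 5)
  Token 6: 'chair' -> NEW (unique so far: 6)
  Token 7: 'a' -> NEW (unique so far: 7)
  Token 8: 'tree' -> NEW (unique so far: 8)
  Token 9: 'opened' -> NEW (unique so far: 9)
  Token 10: 'sings' -> duplicate (unique so far: 9)
Unique types: ('a', 'broke', 'built', 'chair', 'key', 'opened', 'sings', 'tree', 'until')
Vocabulary size: 9

9


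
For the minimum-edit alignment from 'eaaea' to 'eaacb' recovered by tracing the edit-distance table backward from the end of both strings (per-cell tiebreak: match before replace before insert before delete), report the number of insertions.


Edit distance = 2. Backtracking from cell (5, 5) with preference match > replace > insert > delete,
then listing the resulting alignment 'eaaea' -> 'eaacb' left to right:
  Step 1: keep 'e'
  Step 2: keep 'a'
  Step 3: keep 'a'
  Step 4: replace e->c
  Step 5: replace a->b
Total insertions: 0

0


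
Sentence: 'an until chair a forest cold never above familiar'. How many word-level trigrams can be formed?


Word trigrams from [9] words:
  Trigram 1: (an until chair)
  Trigram 2: (until chair a)
  Trigram 3: (chair a forest)
  Trigram 4: (a forest cold)
  Trigram 5: (forest cold never)
  Trigram 6: (cold never above)
  Trigram 7: (never above familiar)
Total word trigrams: 9 - 2 = 7

7


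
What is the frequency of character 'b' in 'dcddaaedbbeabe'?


Scanning 'dcddaaedbbeabe' for 'b':
  Position 8: 'b' -> MATCH (count: 1)
  Position 9: 'b' -> MATCH (count: 2)
  Position 12: 'b' -> MATCH (count: 3)
Total occurrences of 'b': 3

3


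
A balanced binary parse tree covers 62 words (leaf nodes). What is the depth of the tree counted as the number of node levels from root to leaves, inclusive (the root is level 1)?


In a balanced binary tree with n leaves the deepest leaf is ceil(log2(n)) edges below the root,
so counting node levels inclusive of root and leaves gives ceil(log2(n)) + 1 levels.
log2(62) = 5.9542
ceil(5.9542) = 6
levels = 6 + 1 = 7

7


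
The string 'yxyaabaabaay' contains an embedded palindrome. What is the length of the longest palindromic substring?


Scanning 'yxyaabaabaay' for palindromic substrings.
Substring at positions 2-11: 'yaabaabaay'.
Check: reverse('yaabaabaay') = 'yaabaabaay' -> palindrome confirmed.
Neighbouring characters ('x' / '-') break symmetry, so it cannot extend further.
No longer palindromic substring exists; longest length = 10

10


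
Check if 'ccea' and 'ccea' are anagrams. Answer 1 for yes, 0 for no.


Sort characters of 'ccea': 'acce'
Sort characters of 'ccea': 'acce'
Sorted forms match -> they ARE anagrams
Result: 1

1


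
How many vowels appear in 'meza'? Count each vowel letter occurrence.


Scanning each character of 'meza':
  Position 1: 'm' -> consonant (running count: 0)
  Position 2: 'e' -> vowel (running count: 1)
  Position 3: 'z' -> consonant (running count: 1)
  Position 4: 'a' -> vowel (running count: 2)
Total vowels: 2

2


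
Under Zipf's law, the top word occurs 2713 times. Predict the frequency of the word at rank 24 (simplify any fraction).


Zipf's law: freq(rank) = f1 / rank
f1 = 2713, rank = 24
freq = 2713 / 24
GCD(2713, 24) = 1
Simplified: 2713/24

2713/24


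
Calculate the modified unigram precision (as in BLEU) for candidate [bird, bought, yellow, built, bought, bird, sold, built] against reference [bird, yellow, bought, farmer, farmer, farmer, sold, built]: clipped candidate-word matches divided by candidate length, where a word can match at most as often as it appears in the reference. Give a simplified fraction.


Reference word counts: {'bird': 1, 'bought': 1, 'built': 1, 'farmer': 3, 'sold': 1, 'yellow': 1}
Checking each candidate word (with clipping):
  'bird' -> in reference (ref count 1, used 1/1) -> match (matches: 1)
  'bought' -> in reference (ref count 1, used 1/1) -> match (matches: 2)
  'yellow' -> in reference (ref count 1, used 1/1) -> match (matches: 3)
  'built' -> in reference (ref count 1, used 1/1) -> match (matches: 4)
  'bought' -> ref count 1 already used up (1/1) -> clipped, no match (matches: 4)
  'bird' -> ref count 1 already used up (1/1) -> clipped, no match (matches: 4)
  'sold' -> in reference (ref count 1, used 1/1) -> match (matches: 5)
  'built' -> ref count 1 already used up (1/1) -> clipped, no match (matches: 5)
Clipped matches: 5, Candidate length: 8
Precision = 5/8

5/8


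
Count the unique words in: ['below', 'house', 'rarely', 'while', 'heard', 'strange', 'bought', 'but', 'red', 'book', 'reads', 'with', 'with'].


Listing all tokens and tracking unique types:
  Token 1: 'below' -> NEW (unique so far: 1)
  Token 2: 'house' -> NEW (unique so far: 2)
  Token 3: 'rarely' -> NEW (unique so far: 3)
  Token 4: 'while' -> NEW (unique so far: 4)
  Token 5: 'heard' -> NEW (unique so far: 5)
  Token 6: 'strange' -> NEW (unique so far: 6)
  Token 7: 'bought' -> NEW (unique so far: 7)
  Token 8: 'but' -> NEW (unique so far: 8)
  Token 9: 'red' -> NEW (unique so far: 9)
  Token 10: 'book' -> NEW (unique so far: 10)
  Token 11: 'reads' -> NEW (unique so far: 11)
  Token 12: 'with' -> NEW (unique so far: 12)
  Token 13: 'with' -> duplicate (unique so far: 12)
Unique types: ('below', 'book', 'bought', 'but', 'heard', 'house', 'rarely', 'reads', 'red', 'strange', 'while', 'with')
Vocabulary size: 12

12


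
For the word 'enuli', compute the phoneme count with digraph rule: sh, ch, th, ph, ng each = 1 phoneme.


Parsing 'enuli' greedily, digraphs first:
  'e' -> vowel phoneme (phonemes so far: 1)
  'n' -> consonant phoneme (phonemes so far: 2)
  'u' -> vowel phoneme (phonemes so far: 3)
  'l' -> consonant phoneme (phonemes so far: 4)
  'i' -> vowel phoneme (phonemes so far: 5)
Total phonemes: 5

5


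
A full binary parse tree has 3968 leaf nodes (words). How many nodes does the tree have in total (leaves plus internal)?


Leaf nodes (terminals): 3968
Internal nodes = n - 1 = 3968 - 1 = 3967
Total = leaves + internal = 3968 + 3967 = 7935

7935


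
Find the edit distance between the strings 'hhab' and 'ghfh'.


Building DP table for s1='hhab' (len 4) and s2='ghfh' (len 4):
       g  h  f  h
    0  1  2  3  4
  h 1  1  1  2  3
  h 2  2  1  2  2
  a 3  3  2  2  3
  b 4  4  3  3  3
Edit distance = dp[4][4] = 3

3


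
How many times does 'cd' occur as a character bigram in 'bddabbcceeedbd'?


Scanning 'bddabbcceeedbd' for bigram 'cd':
  Position 0: 'bd' -> no
  Position 1: 'dd' -> no
  Position 2: 'da' -> no
  Position 3: 'ab' -> no
  Position 4: 'bb' -> no
  Position 5: 'bc' -> no
  Position 6: 'cc' -> no
  Position 7: 'ce' -> no
  Position 8: 'ee' -> no
  Position 9: 'ee' -> no
  Position 10: 'ed' -> no
  Position 11: 'db' -> no
  Position 12: 'bd' -> no
Total matches: 0

0


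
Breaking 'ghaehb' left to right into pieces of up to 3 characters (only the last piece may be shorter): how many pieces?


'ghaehb' has 6 characters.
Chunking with max size 3:
  Chunk 1: 'gha' (positions 0-2)
  Chunk 2: 'ehb' (positions 3-5)
Total chunks: ceil(6 / 3) = 2

2


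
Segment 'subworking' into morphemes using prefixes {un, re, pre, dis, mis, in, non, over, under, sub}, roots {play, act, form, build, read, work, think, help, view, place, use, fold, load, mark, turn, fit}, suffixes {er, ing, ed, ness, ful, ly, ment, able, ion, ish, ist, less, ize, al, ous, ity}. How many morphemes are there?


Segmenting 'subworking' against the inventory:
  'sub' -> prefix (morpheme 1)
  'work' -> root (morpheme 2)
  'ing' -> suffix (morpheme 3)
Total morphemes: 3

3


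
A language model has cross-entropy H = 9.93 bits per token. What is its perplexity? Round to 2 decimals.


Perplexity formula: PP = 2^H
H = 9.93
PP = 2^9.93
Decompose: 2^9.93 = 2^9 * 2^0.93
2^9 = 512, 2^0.93 ~ 1.9052760
PP ~ 512 * 1.9052760 = 975.5013120
Rounded to 2 decimals: 975.50

975.50


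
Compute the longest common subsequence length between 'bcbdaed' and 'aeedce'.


DP table for LCS of 'bcbdaed' and 'aeedce':
       a  e  e  d  c  e
    0  0  0  0  0  0  0
  b 0  0  0  0  0  0  0
  c 0  0  0  0  0  1  1
  b 0  0  0  0  0  1  1
  d 0  0  0  0  1  1  1
  a 0  1  1  1  1  1  1
  e 0  1  2  2  2  2  2
  d 0  1  2  2  3  3  3
LCS: 'aed'
LCS length = 3

3


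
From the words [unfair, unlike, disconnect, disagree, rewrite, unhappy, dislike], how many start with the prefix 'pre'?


Checking each word for prefix 'pre':
  'unfair' -> no (count: 0)
  'unlike' -> no (count: 0)
  'disconnect' -> no (count: 0)
  'disagree' -> no (count: 0)
  'rewrite' -> no (count: 0)
  'unhappy' -> no (count: 0)
  'dislike' -> no (count: 0)
Total with prefix 'pre': 0

0


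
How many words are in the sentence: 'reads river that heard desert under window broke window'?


Counting words by splitting on spaces:
  Word 1: 'reads'
  Word 2: 'river'
  Word 3: 'that'
  Word 4: 'heard'
  Word 5: 'desert'
  Word 6: 'under'
  Word 7: 'window'
  Word 8: 'broke'
  Word 9: 'window'
Total words: 9

9


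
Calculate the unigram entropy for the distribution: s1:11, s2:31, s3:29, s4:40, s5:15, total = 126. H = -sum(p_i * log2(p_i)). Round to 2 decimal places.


Computing entropy H = -sum(p_i * log2(p_i)):
  s1: p = 11/126 = 0.0873, -p*log2(p) = 0.3071
  s2: p = 31/126 = 0.2460, -p*log2(p) = 0.4977
  s3: p = 29/126 = 0.2302, -p*log2(p) = 0.4878
  s4: p = 40/126 = 0.3175, -p*log2(p) = 0.5255
  s5: p = 15/126 = 0.1190, -p*log2(p) = 0.3655
H = sum of terms = 2.1836
Rounded to 2 decimals: 2.18

2.18


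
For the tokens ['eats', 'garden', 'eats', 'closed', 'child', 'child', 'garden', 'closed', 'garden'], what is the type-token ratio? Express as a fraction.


Tokens: 9
Unique types: ('child', 'closed', 'eats', 'garden') = 4
TTR = 4/9
Already in lowest terms.

4/9


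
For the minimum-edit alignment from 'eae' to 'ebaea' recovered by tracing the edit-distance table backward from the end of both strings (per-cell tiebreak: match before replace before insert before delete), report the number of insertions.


Edit distance = 2. Backtracking from cell (3, 5) with preference match > replace > insert > delete,
then listing the resulting alignment 'eae' -> 'ebaea' left to right:
  Step 1: keep 'e'
  Step 2: insert 'b' [insertion #1]
  Step 3: keep 'a'
  Step 4: keep 'e'
  Step 5: insert 'a' [insertion #2]
Total insertions: 2

2


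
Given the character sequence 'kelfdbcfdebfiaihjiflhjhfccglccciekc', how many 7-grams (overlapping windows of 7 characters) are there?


String 'kelfdbcfdebfiaihjiflhjhfccglccciekc' has length L = 35.
Number of overlapping n-grams = L - n + 1
Substituting: 35 - 7 + 1 = 29

29


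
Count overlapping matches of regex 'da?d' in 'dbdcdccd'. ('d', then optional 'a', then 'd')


Pattern: da?d means 'd', then optional 'a', then 'd'.
Scanning 'dbdcdccd' position-by-position:
  Pos 0: window 'dbd' -> no
  Pos 1: window 'bdc' -> no
  Pos 2: window 'dcd' -> no
  Pos 3: window 'cdc' -> no
  Pos 4: window 'dcc' -> no
  Pos 5: window 'ccd' -> no
  Pos 6: window 'cd' -> no
  Pos 7: window 'd' -> no
Total matches: 0

0


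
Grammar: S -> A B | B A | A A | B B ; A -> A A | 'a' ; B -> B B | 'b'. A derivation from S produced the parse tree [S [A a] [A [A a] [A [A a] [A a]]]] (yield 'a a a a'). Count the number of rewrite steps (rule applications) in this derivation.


Every bracketed nonterminal node [X ...] in the tree is produced by exactly one rule application.
Reading the tree off as a leftmost derivation:
  Step 1: S  =>  A A   (applied S -> A A)
  Step 2: A A  =>  a A   (applied A -> a)
  Step 3: a A  =>  a A A   (applied A -> A A)
  Step 4: a A A  =>  a a A   (applied A -> a)
  Step 5: a a A  =>  a a A A   (applied A -> A A)
  Step 6: a a A A  =>  a a a A   (applied A -> a)
  Step 7: a a a A  =>  a a a a   (applied A -> a)
Final yield: a a a a
Total rewrite steps: 7

7


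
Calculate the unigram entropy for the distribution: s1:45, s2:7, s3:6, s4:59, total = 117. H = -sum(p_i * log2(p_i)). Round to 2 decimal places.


Computing entropy H = -sum(p_i * log2(p_i)):
  s1: p = 45/117 = 0.3846, -p*log2(p) = 0.5302
  s2: p = 7/117 = 0.0598, -p*log2(p) = 0.2431
  s3: p = 6/117 = 0.0513, -p*log2(p) = 0.2198
  s4: p = 59/117 = 0.5043, -p*log2(p) = 0.4981
H = sum of terms = 1.4912
Rounded to 2 decimals: 1.49

1.49
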